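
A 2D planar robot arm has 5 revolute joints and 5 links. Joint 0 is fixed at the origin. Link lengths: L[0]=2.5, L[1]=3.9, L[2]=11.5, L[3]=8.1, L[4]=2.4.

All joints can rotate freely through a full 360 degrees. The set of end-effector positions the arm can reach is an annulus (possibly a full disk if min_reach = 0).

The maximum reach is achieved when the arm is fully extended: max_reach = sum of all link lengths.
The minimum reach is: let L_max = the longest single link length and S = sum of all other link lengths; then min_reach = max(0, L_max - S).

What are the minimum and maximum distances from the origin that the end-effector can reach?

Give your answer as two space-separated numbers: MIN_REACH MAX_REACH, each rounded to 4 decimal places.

Answer: 0.0000 28.4000

Derivation:
Link lengths: [2.5, 3.9, 11.5, 8.1, 2.4]
max_reach = 2.5 + 3.9 + 11.5 + 8.1 + 2.4 = 28.4
L_max = max([2.5, 3.9, 11.5, 8.1, 2.4]) = 11.5
S (sum of others) = 28.4 - 11.5 = 16.9
min_reach = max(0, 11.5 - 16.9) = max(0, -5.4) = 0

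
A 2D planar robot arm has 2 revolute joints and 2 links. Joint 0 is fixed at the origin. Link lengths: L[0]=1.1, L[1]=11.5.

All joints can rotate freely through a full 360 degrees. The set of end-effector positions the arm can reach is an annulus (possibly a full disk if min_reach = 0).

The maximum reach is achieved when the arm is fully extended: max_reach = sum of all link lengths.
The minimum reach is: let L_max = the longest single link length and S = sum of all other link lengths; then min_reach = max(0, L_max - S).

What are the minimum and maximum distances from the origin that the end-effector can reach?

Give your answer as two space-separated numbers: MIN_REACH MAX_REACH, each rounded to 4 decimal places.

Answer: 10.4000 12.6000

Derivation:
Link lengths: [1.1, 11.5]
max_reach = 1.1 + 11.5 = 12.6
L_max = max([1.1, 11.5]) = 11.5
S (sum of others) = 12.6 - 11.5 = 1.1
min_reach = max(0, 11.5 - 1.1) = max(0, 10.4) = 10.4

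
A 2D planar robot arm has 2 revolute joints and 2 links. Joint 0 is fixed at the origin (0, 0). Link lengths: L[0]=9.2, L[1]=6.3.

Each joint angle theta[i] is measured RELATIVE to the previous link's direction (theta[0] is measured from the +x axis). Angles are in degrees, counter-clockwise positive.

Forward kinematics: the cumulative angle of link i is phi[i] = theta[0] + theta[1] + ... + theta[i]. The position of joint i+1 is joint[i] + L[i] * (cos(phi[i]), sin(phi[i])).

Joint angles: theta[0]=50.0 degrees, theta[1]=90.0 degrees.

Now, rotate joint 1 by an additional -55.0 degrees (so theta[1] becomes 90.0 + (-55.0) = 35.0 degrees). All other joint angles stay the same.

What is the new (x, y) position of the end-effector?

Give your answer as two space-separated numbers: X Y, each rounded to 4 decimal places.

joint[0] = (0.0000, 0.0000)  (base)
link 0: phi[0] = 50 = 50 deg
  cos(50 deg) = 0.6428, sin(50 deg) = 0.7660
  joint[1] = (0.0000, 0.0000) + 9.2 * (0.6428, 0.7660) = (0.0000 + 5.9136, 0.0000 + 7.0476) = (5.9136, 7.0476)
link 1: phi[1] = 50 + 35 = 85 deg
  cos(85 deg) = 0.0872, sin(85 deg) = 0.9962
  joint[2] = (5.9136, 7.0476) + 6.3 * (0.0872, 0.9962) = (5.9136 + 0.5491, 7.0476 + 6.2760) = (6.4627, 13.3236)
End effector: (6.4627, 13.3236)

Answer: 6.4627 13.3236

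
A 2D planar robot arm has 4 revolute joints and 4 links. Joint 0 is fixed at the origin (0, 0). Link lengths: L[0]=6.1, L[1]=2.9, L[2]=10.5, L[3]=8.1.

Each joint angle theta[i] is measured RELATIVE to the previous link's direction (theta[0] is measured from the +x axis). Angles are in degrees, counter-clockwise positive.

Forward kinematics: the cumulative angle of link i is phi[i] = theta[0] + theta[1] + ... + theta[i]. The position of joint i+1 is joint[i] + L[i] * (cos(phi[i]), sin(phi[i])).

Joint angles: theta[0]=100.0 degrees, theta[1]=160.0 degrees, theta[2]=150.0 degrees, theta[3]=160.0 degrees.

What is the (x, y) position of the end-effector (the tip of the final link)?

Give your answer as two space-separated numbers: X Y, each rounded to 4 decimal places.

joint[0] = (0.0000, 0.0000)  (base)
link 0: phi[0] = 100 = 100 deg
  cos(100 deg) = -0.1736, sin(100 deg) = 0.9848
  joint[1] = (0.0000, 0.0000) + 6.1 * (-0.1736, 0.9848) = (0.0000 + -1.0593, 0.0000 + 6.0073) = (-1.0593, 6.0073)
link 1: phi[1] = 100 + 160 = 260 deg
  cos(260 deg) = -0.1736, sin(260 deg) = -0.9848
  joint[2] = (-1.0593, 6.0073) + 2.9 * (-0.1736, -0.9848) = (-1.0593 + -0.5036, 6.0073 + -2.8559) = (-1.5628, 3.1514)
link 2: phi[2] = 100 + 160 + 150 = 410 deg
  cos(410 deg) = 0.6428, sin(410 deg) = 0.7660
  joint[3] = (-1.5628, 3.1514) + 10.5 * (0.6428, 0.7660) = (-1.5628 + 6.7493, 3.1514 + 8.0435) = (5.1864, 11.1949)
link 3: phi[3] = 100 + 160 + 150 + 160 = 570 deg
  cos(570 deg) = -0.8660, sin(570 deg) = -0.5000
  joint[4] = (5.1864, 11.1949) + 8.1 * (-0.8660, -0.5000) = (5.1864 + -7.0148, 11.1949 + -4.0500) = (-1.8284, 7.1449)
End effector: (-1.8284, 7.1449)

Answer: -1.8284 7.1449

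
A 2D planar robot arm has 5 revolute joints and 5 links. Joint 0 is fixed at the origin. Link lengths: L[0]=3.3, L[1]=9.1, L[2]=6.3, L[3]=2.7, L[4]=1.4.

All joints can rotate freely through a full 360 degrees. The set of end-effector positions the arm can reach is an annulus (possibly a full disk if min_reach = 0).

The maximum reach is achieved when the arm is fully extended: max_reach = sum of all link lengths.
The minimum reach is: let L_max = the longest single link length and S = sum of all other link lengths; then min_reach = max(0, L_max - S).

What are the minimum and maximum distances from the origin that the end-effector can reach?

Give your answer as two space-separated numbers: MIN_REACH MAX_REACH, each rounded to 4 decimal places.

Answer: 0.0000 22.8000

Derivation:
Link lengths: [3.3, 9.1, 6.3, 2.7, 1.4]
max_reach = 3.3 + 9.1 + 6.3 + 2.7 + 1.4 = 22.8
L_max = max([3.3, 9.1, 6.3, 2.7, 1.4]) = 9.1
S (sum of others) = 22.8 - 9.1 = 13.7
min_reach = max(0, 9.1 - 13.7) = max(0, -4.6) = 0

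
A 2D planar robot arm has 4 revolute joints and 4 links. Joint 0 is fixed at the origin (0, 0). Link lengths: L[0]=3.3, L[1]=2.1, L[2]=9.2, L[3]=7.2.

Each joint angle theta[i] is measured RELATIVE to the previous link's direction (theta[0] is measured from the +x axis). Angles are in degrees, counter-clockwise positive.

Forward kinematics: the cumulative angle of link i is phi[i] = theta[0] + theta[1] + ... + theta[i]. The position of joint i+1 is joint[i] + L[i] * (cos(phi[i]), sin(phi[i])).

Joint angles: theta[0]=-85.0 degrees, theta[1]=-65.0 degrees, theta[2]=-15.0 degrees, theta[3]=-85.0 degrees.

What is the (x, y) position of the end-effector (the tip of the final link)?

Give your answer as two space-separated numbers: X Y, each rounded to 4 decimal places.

Answer: -12.8801 0.0472

Derivation:
joint[0] = (0.0000, 0.0000)  (base)
link 0: phi[0] = -85 = -85 deg
  cos(-85 deg) = 0.0872, sin(-85 deg) = -0.9962
  joint[1] = (0.0000, 0.0000) + 3.3 * (0.0872, -0.9962) = (0.0000 + 0.2876, 0.0000 + -3.2874) = (0.2876, -3.2874)
link 1: phi[1] = -85 + -65 = -150 deg
  cos(-150 deg) = -0.8660, sin(-150 deg) = -0.5000
  joint[2] = (0.2876, -3.2874) + 2.1 * (-0.8660, -0.5000) = (0.2876 + -1.8187, -3.2874 + -1.0500) = (-1.5310, -4.3374)
link 2: phi[2] = -85 + -65 + -15 = -165 deg
  cos(-165 deg) = -0.9659, sin(-165 deg) = -0.2588
  joint[3] = (-1.5310, -4.3374) + 9.2 * (-0.9659, -0.2588) = (-1.5310 + -8.8865, -4.3374 + -2.3811) = (-10.4176, -6.7186)
link 3: phi[3] = -85 + -65 + -15 + -85 = -250 deg
  cos(-250 deg) = -0.3420, sin(-250 deg) = 0.9397
  joint[4] = (-10.4176, -6.7186) + 7.2 * (-0.3420, 0.9397) = (-10.4176 + -2.4625, -6.7186 + 6.7658) = (-12.8801, 0.0472)
End effector: (-12.8801, 0.0472)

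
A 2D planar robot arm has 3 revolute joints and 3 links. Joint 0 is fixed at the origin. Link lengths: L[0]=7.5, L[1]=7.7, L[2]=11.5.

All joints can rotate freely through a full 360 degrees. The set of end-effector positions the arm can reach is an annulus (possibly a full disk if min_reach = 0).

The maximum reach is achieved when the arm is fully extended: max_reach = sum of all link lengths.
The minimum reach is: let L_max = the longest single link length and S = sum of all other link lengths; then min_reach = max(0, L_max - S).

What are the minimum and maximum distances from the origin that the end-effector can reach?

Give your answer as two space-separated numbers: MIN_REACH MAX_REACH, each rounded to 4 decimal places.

Link lengths: [7.5, 7.7, 11.5]
max_reach = 7.5 + 7.7 + 11.5 = 26.7
L_max = max([7.5, 7.7, 11.5]) = 11.5
S (sum of others) = 26.7 - 11.5 = 15.2
min_reach = max(0, 11.5 - 15.2) = max(0, -3.7) = 0

Answer: 0.0000 26.7000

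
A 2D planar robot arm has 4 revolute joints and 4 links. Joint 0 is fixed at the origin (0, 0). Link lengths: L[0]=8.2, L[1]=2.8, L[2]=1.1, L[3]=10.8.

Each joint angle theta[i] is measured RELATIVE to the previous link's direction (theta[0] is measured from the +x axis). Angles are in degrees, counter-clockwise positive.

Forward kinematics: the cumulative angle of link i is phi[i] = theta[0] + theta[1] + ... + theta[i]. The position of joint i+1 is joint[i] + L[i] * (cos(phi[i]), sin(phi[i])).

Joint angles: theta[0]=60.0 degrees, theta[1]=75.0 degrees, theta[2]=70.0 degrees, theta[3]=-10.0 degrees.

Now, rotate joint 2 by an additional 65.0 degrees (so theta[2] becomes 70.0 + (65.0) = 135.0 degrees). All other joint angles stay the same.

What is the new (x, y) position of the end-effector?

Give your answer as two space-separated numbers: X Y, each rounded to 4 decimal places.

joint[0] = (0.0000, 0.0000)  (base)
link 0: phi[0] = 60 = 60 deg
  cos(60 deg) = 0.5000, sin(60 deg) = 0.8660
  joint[1] = (0.0000, 0.0000) + 8.2 * (0.5000, 0.8660) = (0.0000 + 4.1000, 0.0000 + 7.1014) = (4.1000, 7.1014)
link 1: phi[1] = 60 + 75 = 135 deg
  cos(135 deg) = -0.7071, sin(135 deg) = 0.7071
  joint[2] = (4.1000, 7.1014) + 2.8 * (-0.7071, 0.7071) = (4.1000 + -1.9799, 7.1014 + 1.9799) = (2.1201, 9.0813)
link 2: phi[2] = 60 + 75 + 135 = 270 deg
  cos(270 deg) = -0.0000, sin(270 deg) = -1.0000
  joint[3] = (2.1201, 9.0813) + 1.1 * (-0.0000, -1.0000) = (2.1201 + -0.0000, 9.0813 + -1.1000) = (2.1201, 7.9813)
link 3: phi[3] = 60 + 75 + 135 + -10 = 260 deg
  cos(260 deg) = -0.1736, sin(260 deg) = -0.9848
  joint[4] = (2.1201, 7.9813) + 10.8 * (-0.1736, -0.9848) = (2.1201 + -1.8754, 7.9813 + -10.6359) = (0.2447, -2.6546)
End effector: (0.2447, -2.6546)

Answer: 0.2447 -2.6546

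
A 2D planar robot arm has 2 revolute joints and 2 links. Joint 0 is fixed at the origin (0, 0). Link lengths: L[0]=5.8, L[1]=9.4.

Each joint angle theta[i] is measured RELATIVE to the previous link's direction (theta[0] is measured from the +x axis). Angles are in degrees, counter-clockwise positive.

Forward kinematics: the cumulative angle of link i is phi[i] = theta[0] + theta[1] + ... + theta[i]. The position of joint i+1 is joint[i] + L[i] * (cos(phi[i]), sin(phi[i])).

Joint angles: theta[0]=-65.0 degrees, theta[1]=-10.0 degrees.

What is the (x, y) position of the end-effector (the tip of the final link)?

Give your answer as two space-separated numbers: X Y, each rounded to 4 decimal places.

joint[0] = (0.0000, 0.0000)  (base)
link 0: phi[0] = -65 = -65 deg
  cos(-65 deg) = 0.4226, sin(-65 deg) = -0.9063
  joint[1] = (0.0000, 0.0000) + 5.8 * (0.4226, -0.9063) = (0.0000 + 2.4512, 0.0000 + -5.2566) = (2.4512, -5.2566)
link 1: phi[1] = -65 + -10 = -75 deg
  cos(-75 deg) = 0.2588, sin(-75 deg) = -0.9659
  joint[2] = (2.4512, -5.2566) + 9.4 * (0.2588, -0.9659) = (2.4512 + 2.4329, -5.2566 + -9.0797) = (4.8841, -14.3363)
End effector: (4.8841, -14.3363)

Answer: 4.8841 -14.3363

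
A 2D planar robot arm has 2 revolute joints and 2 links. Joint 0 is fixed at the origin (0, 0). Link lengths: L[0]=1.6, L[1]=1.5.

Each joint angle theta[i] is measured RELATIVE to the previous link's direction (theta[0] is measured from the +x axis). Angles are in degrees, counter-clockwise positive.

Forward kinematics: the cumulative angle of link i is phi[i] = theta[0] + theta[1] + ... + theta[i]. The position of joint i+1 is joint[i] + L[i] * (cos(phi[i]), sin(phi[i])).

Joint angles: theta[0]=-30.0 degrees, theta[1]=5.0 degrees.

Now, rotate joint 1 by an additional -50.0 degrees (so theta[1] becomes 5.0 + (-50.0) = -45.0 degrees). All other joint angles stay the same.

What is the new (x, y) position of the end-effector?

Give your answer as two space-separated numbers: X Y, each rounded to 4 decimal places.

Answer: 1.7739 -2.2489

Derivation:
joint[0] = (0.0000, 0.0000)  (base)
link 0: phi[0] = -30 = -30 deg
  cos(-30 deg) = 0.8660, sin(-30 deg) = -0.5000
  joint[1] = (0.0000, 0.0000) + 1.6 * (0.8660, -0.5000) = (0.0000 + 1.3856, 0.0000 + -0.8000) = (1.3856, -0.8000)
link 1: phi[1] = -30 + -45 = -75 deg
  cos(-75 deg) = 0.2588, sin(-75 deg) = -0.9659
  joint[2] = (1.3856, -0.8000) + 1.5 * (0.2588, -0.9659) = (1.3856 + 0.3882, -0.8000 + -1.4489) = (1.7739, -2.2489)
End effector: (1.7739, -2.2489)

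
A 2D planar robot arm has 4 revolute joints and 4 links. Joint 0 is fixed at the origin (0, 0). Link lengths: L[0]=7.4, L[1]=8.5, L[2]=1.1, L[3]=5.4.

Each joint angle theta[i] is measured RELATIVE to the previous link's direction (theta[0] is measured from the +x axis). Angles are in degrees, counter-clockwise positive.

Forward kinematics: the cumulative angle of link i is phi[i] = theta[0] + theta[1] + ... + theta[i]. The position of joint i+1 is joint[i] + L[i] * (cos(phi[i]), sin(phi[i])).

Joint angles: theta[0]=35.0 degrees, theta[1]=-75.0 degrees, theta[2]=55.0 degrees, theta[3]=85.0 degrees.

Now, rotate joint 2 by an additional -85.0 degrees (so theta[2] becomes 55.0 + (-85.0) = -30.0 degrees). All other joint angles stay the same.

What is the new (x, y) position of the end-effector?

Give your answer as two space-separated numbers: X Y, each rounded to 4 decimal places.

Answer: 18.1653 -0.8553

Derivation:
joint[0] = (0.0000, 0.0000)  (base)
link 0: phi[0] = 35 = 35 deg
  cos(35 deg) = 0.8192, sin(35 deg) = 0.5736
  joint[1] = (0.0000, 0.0000) + 7.4 * (0.8192, 0.5736) = (0.0000 + 6.0617, 0.0000 + 4.2445) = (6.0617, 4.2445)
link 1: phi[1] = 35 + -75 = -40 deg
  cos(-40 deg) = 0.7660, sin(-40 deg) = -0.6428
  joint[2] = (6.0617, 4.2445) + 8.5 * (0.7660, -0.6428) = (6.0617 + 6.5114, 4.2445 + -5.4637) = (12.5731, -1.2192)
link 2: phi[2] = 35 + -75 + -30 = -70 deg
  cos(-70 deg) = 0.3420, sin(-70 deg) = -0.9397
  joint[3] = (12.5731, -1.2192) + 1.1 * (0.3420, -0.9397) = (12.5731 + 0.3762, -1.2192 + -1.0337) = (12.9493, -2.2529)
link 3: phi[3] = 35 + -75 + -30 + 85 = 15 deg
  cos(15 deg) = 0.9659, sin(15 deg) = 0.2588
  joint[4] = (12.9493, -2.2529) + 5.4 * (0.9659, 0.2588) = (12.9493 + 5.2160, -2.2529 + 1.3976) = (18.1653, -0.8553)
End effector: (18.1653, -0.8553)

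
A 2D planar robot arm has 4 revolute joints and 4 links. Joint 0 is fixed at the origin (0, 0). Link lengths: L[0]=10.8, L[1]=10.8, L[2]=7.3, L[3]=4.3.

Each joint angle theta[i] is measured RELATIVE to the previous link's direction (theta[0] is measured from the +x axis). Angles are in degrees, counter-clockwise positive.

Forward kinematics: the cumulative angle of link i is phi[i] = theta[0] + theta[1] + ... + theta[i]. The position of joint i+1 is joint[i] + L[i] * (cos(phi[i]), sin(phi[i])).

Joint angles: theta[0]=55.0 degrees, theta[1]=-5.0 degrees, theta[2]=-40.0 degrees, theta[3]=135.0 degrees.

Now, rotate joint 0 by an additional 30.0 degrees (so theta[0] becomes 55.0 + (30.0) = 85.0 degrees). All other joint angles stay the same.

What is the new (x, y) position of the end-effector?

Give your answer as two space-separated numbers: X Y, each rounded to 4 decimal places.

Answer: 4.1252 26.4619

Derivation:
joint[0] = (0.0000, 0.0000)  (base)
link 0: phi[0] = 85 = 85 deg
  cos(85 deg) = 0.0872, sin(85 deg) = 0.9962
  joint[1] = (0.0000, 0.0000) + 10.8 * (0.0872, 0.9962) = (0.0000 + 0.9413, 0.0000 + 10.7589) = (0.9413, 10.7589)
link 1: phi[1] = 85 + -5 = 80 deg
  cos(80 deg) = 0.1736, sin(80 deg) = 0.9848
  joint[2] = (0.9413, 10.7589) + 10.8 * (0.1736, 0.9848) = (0.9413 + 1.8754, 10.7589 + 10.6359) = (2.8167, 21.3948)
link 2: phi[2] = 85 + -5 + -40 = 40 deg
  cos(40 deg) = 0.7660, sin(40 deg) = 0.6428
  joint[3] = (2.8167, 21.3948) + 7.3 * (0.7660, 0.6428) = (2.8167 + 5.5921, 21.3948 + 4.6923) = (8.4088, 26.0872)
link 3: phi[3] = 85 + -5 + -40 + 135 = 175 deg
  cos(175 deg) = -0.9962, sin(175 deg) = 0.0872
  joint[4] = (8.4088, 26.0872) + 4.3 * (-0.9962, 0.0872) = (8.4088 + -4.2836, 26.0872 + 0.3748) = (4.1252, 26.4619)
End effector: (4.1252, 26.4619)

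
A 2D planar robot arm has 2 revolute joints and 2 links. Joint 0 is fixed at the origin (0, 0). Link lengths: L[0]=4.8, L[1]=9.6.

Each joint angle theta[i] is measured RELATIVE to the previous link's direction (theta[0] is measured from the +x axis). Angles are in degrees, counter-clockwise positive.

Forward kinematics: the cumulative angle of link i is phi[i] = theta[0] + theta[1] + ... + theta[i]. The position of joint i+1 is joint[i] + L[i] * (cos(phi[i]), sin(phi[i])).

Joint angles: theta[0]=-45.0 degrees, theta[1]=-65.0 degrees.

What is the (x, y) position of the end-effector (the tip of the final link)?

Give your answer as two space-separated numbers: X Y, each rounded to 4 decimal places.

joint[0] = (0.0000, 0.0000)  (base)
link 0: phi[0] = -45 = -45 deg
  cos(-45 deg) = 0.7071, sin(-45 deg) = -0.7071
  joint[1] = (0.0000, 0.0000) + 4.8 * (0.7071, -0.7071) = (0.0000 + 3.3941, 0.0000 + -3.3941) = (3.3941, -3.3941)
link 1: phi[1] = -45 + -65 = -110 deg
  cos(-110 deg) = -0.3420, sin(-110 deg) = -0.9397
  joint[2] = (3.3941, -3.3941) + 9.6 * (-0.3420, -0.9397) = (3.3941 + -3.2834, -3.3941 + -9.0210) = (0.1107, -12.4152)
End effector: (0.1107, -12.4152)

Answer: 0.1107 -12.4152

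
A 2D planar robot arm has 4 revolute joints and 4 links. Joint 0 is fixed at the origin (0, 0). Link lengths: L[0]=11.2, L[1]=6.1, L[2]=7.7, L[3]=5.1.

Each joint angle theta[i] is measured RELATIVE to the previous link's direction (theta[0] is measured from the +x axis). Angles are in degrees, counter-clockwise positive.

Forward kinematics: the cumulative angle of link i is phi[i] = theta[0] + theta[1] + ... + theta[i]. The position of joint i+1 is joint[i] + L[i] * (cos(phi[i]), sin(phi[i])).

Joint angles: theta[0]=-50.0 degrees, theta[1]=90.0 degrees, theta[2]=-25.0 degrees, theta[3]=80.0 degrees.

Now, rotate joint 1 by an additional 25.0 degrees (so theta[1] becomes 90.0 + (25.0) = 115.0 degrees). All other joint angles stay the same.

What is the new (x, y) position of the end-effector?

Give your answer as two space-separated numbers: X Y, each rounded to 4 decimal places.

Answer: 13.1257 6.3150

Derivation:
joint[0] = (0.0000, 0.0000)  (base)
link 0: phi[0] = -50 = -50 deg
  cos(-50 deg) = 0.6428, sin(-50 deg) = -0.7660
  joint[1] = (0.0000, 0.0000) + 11.2 * (0.6428, -0.7660) = (0.0000 + 7.1992, 0.0000 + -8.5797) = (7.1992, -8.5797)
link 1: phi[1] = -50 + 115 = 65 deg
  cos(65 deg) = 0.4226, sin(65 deg) = 0.9063
  joint[2] = (7.1992, -8.5797) + 6.1 * (0.4226, 0.9063) = (7.1992 + 2.5780, -8.5797 + 5.5285) = (9.7772, -3.0512)
link 2: phi[2] = -50 + 115 + -25 = 40 deg
  cos(40 deg) = 0.7660, sin(40 deg) = 0.6428
  joint[3] = (9.7772, -3.0512) + 7.7 * (0.7660, 0.6428) = (9.7772 + 5.8985, -3.0512 + 4.9495) = (15.6757, 1.8982)
link 3: phi[3] = -50 + 115 + -25 + 80 = 120 deg
  cos(120 deg) = -0.5000, sin(120 deg) = 0.8660
  joint[4] = (15.6757, 1.8982) + 5.1 * (-0.5000, 0.8660) = (15.6757 + -2.5500, 1.8982 + 4.4167) = (13.1257, 6.3150)
End effector: (13.1257, 6.3150)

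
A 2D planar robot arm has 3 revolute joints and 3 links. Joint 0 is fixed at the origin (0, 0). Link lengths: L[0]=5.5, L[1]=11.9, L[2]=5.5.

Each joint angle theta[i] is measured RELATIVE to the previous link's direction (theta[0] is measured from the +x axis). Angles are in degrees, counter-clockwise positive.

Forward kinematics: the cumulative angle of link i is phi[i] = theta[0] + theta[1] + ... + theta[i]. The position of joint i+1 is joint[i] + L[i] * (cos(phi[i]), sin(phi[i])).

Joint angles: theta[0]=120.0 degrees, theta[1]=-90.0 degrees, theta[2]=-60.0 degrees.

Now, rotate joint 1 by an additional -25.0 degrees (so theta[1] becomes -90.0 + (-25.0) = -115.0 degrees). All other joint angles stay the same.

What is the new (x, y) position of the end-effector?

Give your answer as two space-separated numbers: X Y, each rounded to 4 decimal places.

Answer: 12.2594 1.2950

Derivation:
joint[0] = (0.0000, 0.0000)  (base)
link 0: phi[0] = 120 = 120 deg
  cos(120 deg) = -0.5000, sin(120 deg) = 0.8660
  joint[1] = (0.0000, 0.0000) + 5.5 * (-0.5000, 0.8660) = (0.0000 + -2.7500, 0.0000 + 4.7631) = (-2.7500, 4.7631)
link 1: phi[1] = 120 + -115 = 5 deg
  cos(5 deg) = 0.9962, sin(5 deg) = 0.0872
  joint[2] = (-2.7500, 4.7631) + 11.9 * (0.9962, 0.0872) = (-2.7500 + 11.8547, 4.7631 + 1.0372) = (9.1047, 5.8003)
link 2: phi[2] = 120 + -115 + -60 = -55 deg
  cos(-55 deg) = 0.5736, sin(-55 deg) = -0.8192
  joint[3] = (9.1047, 5.8003) + 5.5 * (0.5736, -0.8192) = (9.1047 + 3.1547, 5.8003 + -4.5053) = (12.2594, 1.2950)
End effector: (12.2594, 1.2950)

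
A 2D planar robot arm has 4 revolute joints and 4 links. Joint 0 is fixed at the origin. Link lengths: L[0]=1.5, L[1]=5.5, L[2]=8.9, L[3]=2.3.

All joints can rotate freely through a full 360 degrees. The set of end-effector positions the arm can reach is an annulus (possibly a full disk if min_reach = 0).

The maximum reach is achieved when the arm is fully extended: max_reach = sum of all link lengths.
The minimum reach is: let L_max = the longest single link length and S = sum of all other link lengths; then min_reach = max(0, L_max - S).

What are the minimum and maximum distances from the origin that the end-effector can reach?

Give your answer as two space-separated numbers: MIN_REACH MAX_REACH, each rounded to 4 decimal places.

Link lengths: [1.5, 5.5, 8.9, 2.3]
max_reach = 1.5 + 5.5 + 8.9 + 2.3 = 18.2
L_max = max([1.5, 5.5, 8.9, 2.3]) = 8.9
S (sum of others) = 18.2 - 8.9 = 9.3
min_reach = max(0, 8.9 - 9.3) = max(0, -0.4) = 0

Answer: 0.0000 18.2000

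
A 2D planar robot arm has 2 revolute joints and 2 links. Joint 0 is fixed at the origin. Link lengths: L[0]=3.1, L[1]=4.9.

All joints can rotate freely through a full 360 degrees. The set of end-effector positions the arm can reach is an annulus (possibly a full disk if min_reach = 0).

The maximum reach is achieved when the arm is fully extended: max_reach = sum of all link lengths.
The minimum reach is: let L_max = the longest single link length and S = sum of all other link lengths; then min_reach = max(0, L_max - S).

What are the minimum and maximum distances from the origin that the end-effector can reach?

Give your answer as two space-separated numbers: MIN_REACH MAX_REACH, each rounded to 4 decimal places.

Link lengths: [3.1, 4.9]
max_reach = 3.1 + 4.9 = 8
L_max = max([3.1, 4.9]) = 4.9
S (sum of others) = 8 - 4.9 = 3.1
min_reach = max(0, 4.9 - 3.1) = max(0, 1.8) = 1.8

Answer: 1.8000 8.0000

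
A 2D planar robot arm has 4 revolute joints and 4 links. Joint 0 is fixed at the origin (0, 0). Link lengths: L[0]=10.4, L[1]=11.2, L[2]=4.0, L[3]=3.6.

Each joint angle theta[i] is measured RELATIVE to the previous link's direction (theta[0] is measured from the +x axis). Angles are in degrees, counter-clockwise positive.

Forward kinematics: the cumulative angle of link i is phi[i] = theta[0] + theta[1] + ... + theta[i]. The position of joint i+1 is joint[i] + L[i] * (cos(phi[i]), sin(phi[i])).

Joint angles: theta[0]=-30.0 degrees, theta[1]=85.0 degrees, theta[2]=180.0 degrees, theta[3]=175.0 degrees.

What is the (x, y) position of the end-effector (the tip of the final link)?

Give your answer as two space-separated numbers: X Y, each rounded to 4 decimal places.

Answer: 15.4504 3.4557

Derivation:
joint[0] = (0.0000, 0.0000)  (base)
link 0: phi[0] = -30 = -30 deg
  cos(-30 deg) = 0.8660, sin(-30 deg) = -0.5000
  joint[1] = (0.0000, 0.0000) + 10.4 * (0.8660, -0.5000) = (0.0000 + 9.0067, 0.0000 + -5.2000) = (9.0067, -5.2000)
link 1: phi[1] = -30 + 85 = 55 deg
  cos(55 deg) = 0.5736, sin(55 deg) = 0.8192
  joint[2] = (9.0067, -5.2000) + 11.2 * (0.5736, 0.8192) = (9.0067 + 6.4241, -5.2000 + 9.1745) = (15.4307, 3.9745)
link 2: phi[2] = -30 + 85 + 180 = 235 deg
  cos(235 deg) = -0.5736, sin(235 deg) = -0.8192
  joint[3] = (15.4307, 3.9745) + 4 * (-0.5736, -0.8192) = (15.4307 + -2.2943, 3.9745 + -3.2766) = (13.1364, 0.6979)
link 3: phi[3] = -30 + 85 + 180 + 175 = 410 deg
  cos(410 deg) = 0.6428, sin(410 deg) = 0.7660
  joint[4] = (13.1364, 0.6979) + 3.6 * (0.6428, 0.7660) = (13.1364 + 2.3140, 0.6979 + 2.7578) = (15.4504, 3.4557)
End effector: (15.4504, 3.4557)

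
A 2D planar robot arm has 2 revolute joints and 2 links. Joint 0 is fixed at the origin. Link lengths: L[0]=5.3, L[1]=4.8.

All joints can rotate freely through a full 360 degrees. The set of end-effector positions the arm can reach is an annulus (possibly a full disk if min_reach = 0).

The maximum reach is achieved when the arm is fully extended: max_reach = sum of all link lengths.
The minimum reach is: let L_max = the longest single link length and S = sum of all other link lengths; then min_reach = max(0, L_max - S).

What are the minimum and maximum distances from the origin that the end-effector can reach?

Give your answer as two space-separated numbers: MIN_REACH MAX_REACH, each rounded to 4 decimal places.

Link lengths: [5.3, 4.8]
max_reach = 5.3 + 4.8 = 10.1
L_max = max([5.3, 4.8]) = 5.3
S (sum of others) = 10.1 - 5.3 = 4.8
min_reach = max(0, 5.3 - 4.8) = max(0, 0.5) = 0.5

Answer: 0.5000 10.1000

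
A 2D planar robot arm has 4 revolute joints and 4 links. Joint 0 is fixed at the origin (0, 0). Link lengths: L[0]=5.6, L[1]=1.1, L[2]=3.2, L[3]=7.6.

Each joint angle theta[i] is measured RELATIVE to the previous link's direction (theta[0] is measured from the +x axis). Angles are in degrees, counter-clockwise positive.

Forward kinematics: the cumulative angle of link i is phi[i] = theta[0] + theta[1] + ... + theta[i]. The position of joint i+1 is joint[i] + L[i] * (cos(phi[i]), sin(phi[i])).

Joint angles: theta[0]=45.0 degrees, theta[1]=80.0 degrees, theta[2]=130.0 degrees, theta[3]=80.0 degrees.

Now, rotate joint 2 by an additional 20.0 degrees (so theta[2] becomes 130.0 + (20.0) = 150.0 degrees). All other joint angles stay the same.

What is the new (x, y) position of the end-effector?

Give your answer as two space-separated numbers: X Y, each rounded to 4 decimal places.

Answer: 11.1788 1.0107

Derivation:
joint[0] = (0.0000, 0.0000)  (base)
link 0: phi[0] = 45 = 45 deg
  cos(45 deg) = 0.7071, sin(45 deg) = 0.7071
  joint[1] = (0.0000, 0.0000) + 5.6 * (0.7071, 0.7071) = (0.0000 + 3.9598, 0.0000 + 3.9598) = (3.9598, 3.9598)
link 1: phi[1] = 45 + 80 = 125 deg
  cos(125 deg) = -0.5736, sin(125 deg) = 0.8192
  joint[2] = (3.9598, 3.9598) + 1.1 * (-0.5736, 0.8192) = (3.9598 + -0.6309, 3.9598 + 0.9011) = (3.3289, 4.8609)
link 2: phi[2] = 45 + 80 + 150 = 275 deg
  cos(275 deg) = 0.0872, sin(275 deg) = -0.9962
  joint[3] = (3.3289, 4.8609) + 3.2 * (0.0872, -0.9962) = (3.3289 + 0.2789, 4.8609 + -3.1878) = (3.6078, 1.6730)
link 3: phi[3] = 45 + 80 + 150 + 80 = 355 deg
  cos(355 deg) = 0.9962, sin(355 deg) = -0.0872
  joint[4] = (3.6078, 1.6730) + 7.6 * (0.9962, -0.0872) = (3.6078 + 7.5711, 1.6730 + -0.6624) = (11.1788, 1.0107)
End effector: (11.1788, 1.0107)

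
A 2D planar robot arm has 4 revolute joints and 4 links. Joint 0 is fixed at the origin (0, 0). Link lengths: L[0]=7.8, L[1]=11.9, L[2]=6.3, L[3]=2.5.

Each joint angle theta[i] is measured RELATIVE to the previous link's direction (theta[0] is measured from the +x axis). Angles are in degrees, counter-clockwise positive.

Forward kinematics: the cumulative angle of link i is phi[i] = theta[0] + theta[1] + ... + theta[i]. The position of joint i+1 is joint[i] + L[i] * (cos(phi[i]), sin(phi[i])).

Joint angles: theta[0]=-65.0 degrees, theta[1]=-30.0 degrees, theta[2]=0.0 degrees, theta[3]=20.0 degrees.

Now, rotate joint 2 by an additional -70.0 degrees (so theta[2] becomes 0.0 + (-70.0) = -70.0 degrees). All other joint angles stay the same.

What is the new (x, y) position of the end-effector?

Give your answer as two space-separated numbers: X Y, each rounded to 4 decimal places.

Answer: -5.8739 -21.9884

Derivation:
joint[0] = (0.0000, 0.0000)  (base)
link 0: phi[0] = -65 = -65 deg
  cos(-65 deg) = 0.4226, sin(-65 deg) = -0.9063
  joint[1] = (0.0000, 0.0000) + 7.8 * (0.4226, -0.9063) = (0.0000 + 3.2964, 0.0000 + -7.0692) = (3.2964, -7.0692)
link 1: phi[1] = -65 + -30 = -95 deg
  cos(-95 deg) = -0.0872, sin(-95 deg) = -0.9962
  joint[2] = (3.2964, -7.0692) + 11.9 * (-0.0872, -0.9962) = (3.2964 + -1.0372, -7.0692 + -11.8547) = (2.2593, -18.9239)
link 2: phi[2] = -65 + -30 + -70 = -165 deg
  cos(-165 deg) = -0.9659, sin(-165 deg) = -0.2588
  joint[3] = (2.2593, -18.9239) + 6.3 * (-0.9659, -0.2588) = (2.2593 + -6.0853, -18.9239 + -1.6306) = (-3.8261, -20.5545)
link 3: phi[3] = -65 + -30 + -70 + 20 = -145 deg
  cos(-145 deg) = -0.8192, sin(-145 deg) = -0.5736
  joint[4] = (-3.8261, -20.5545) + 2.5 * (-0.8192, -0.5736) = (-3.8261 + -2.0479, -20.5545 + -1.4339) = (-5.8739, -21.9884)
End effector: (-5.8739, -21.9884)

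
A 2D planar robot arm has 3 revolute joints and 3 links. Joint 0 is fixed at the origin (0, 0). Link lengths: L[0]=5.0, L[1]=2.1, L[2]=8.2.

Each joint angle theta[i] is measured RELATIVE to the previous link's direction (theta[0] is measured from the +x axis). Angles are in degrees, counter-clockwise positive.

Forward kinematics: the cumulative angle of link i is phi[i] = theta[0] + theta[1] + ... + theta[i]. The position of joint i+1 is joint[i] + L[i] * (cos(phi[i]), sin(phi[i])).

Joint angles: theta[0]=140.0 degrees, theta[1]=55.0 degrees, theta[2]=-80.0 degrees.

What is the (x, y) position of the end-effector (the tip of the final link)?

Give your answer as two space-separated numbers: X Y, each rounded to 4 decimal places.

Answer: -9.3241 10.1021

Derivation:
joint[0] = (0.0000, 0.0000)  (base)
link 0: phi[0] = 140 = 140 deg
  cos(140 deg) = -0.7660, sin(140 deg) = 0.6428
  joint[1] = (0.0000, 0.0000) + 5 * (-0.7660, 0.6428) = (0.0000 + -3.8302, 0.0000 + 3.2139) = (-3.8302, 3.2139)
link 1: phi[1] = 140 + 55 = 195 deg
  cos(195 deg) = -0.9659, sin(195 deg) = -0.2588
  joint[2] = (-3.8302, 3.2139) + 2.1 * (-0.9659, -0.2588) = (-3.8302 + -2.0284, 3.2139 + -0.5435) = (-5.8587, 2.6704)
link 2: phi[2] = 140 + 55 + -80 = 115 deg
  cos(115 deg) = -0.4226, sin(115 deg) = 0.9063
  joint[3] = (-5.8587, 2.6704) + 8.2 * (-0.4226, 0.9063) = (-5.8587 + -3.4655, 2.6704 + 7.4317) = (-9.3241, 10.1021)
End effector: (-9.3241, 10.1021)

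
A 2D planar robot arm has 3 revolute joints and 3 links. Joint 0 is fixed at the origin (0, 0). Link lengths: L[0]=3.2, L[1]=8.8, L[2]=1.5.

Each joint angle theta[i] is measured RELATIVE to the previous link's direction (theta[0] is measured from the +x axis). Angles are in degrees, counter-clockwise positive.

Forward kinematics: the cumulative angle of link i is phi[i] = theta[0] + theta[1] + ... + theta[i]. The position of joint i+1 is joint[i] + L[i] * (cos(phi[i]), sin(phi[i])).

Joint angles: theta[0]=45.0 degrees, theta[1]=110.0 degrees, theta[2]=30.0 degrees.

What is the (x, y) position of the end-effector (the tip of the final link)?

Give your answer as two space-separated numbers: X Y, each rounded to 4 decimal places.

joint[0] = (0.0000, 0.0000)  (base)
link 0: phi[0] = 45 = 45 deg
  cos(45 deg) = 0.7071, sin(45 deg) = 0.7071
  joint[1] = (0.0000, 0.0000) + 3.2 * (0.7071, 0.7071) = (0.0000 + 2.2627, 0.0000 + 2.2627) = (2.2627, 2.2627)
link 1: phi[1] = 45 + 110 = 155 deg
  cos(155 deg) = -0.9063, sin(155 deg) = 0.4226
  joint[2] = (2.2627, 2.2627) + 8.8 * (-0.9063, 0.4226) = (2.2627 + -7.9755, 2.2627 + 3.7190) = (-5.7128, 5.9818)
link 2: phi[2] = 45 + 110 + 30 = 185 deg
  cos(185 deg) = -0.9962, sin(185 deg) = -0.0872
  joint[3] = (-5.7128, 5.9818) + 1.5 * (-0.9962, -0.0872) = (-5.7128 + -1.4943, 5.9818 + -0.1307) = (-7.2071, 5.8510)
End effector: (-7.2071, 5.8510)

Answer: -7.2071 5.8510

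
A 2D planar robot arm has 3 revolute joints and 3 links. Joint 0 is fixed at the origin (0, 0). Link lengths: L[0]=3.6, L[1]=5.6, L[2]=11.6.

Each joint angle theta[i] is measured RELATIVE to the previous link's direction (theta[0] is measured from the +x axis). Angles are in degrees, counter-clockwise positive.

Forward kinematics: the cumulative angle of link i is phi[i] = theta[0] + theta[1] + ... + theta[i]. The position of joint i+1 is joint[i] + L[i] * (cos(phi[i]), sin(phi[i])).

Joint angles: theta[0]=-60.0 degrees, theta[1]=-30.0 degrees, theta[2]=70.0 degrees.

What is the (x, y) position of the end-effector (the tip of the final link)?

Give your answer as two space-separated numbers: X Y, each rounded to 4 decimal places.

joint[0] = (0.0000, 0.0000)  (base)
link 0: phi[0] = -60 = -60 deg
  cos(-60 deg) = 0.5000, sin(-60 deg) = -0.8660
  joint[1] = (0.0000, 0.0000) + 3.6 * (0.5000, -0.8660) = (0.0000 + 1.8000, 0.0000 + -3.1177) = (1.8000, -3.1177)
link 1: phi[1] = -60 + -30 = -90 deg
  cos(-90 deg) = 0.0000, sin(-90 deg) = -1.0000
  joint[2] = (1.8000, -3.1177) + 5.6 * (0.0000, -1.0000) = (1.8000 + 0.0000, -3.1177 + -5.6000) = (1.8000, -8.7177)
link 2: phi[2] = -60 + -30 + 70 = -20 deg
  cos(-20 deg) = 0.9397, sin(-20 deg) = -0.3420
  joint[3] = (1.8000, -8.7177) + 11.6 * (0.9397, -0.3420) = (1.8000 + 10.9004, -8.7177 + -3.9674) = (12.7004, -12.6851)
End effector: (12.7004, -12.6851)

Answer: 12.7004 -12.6851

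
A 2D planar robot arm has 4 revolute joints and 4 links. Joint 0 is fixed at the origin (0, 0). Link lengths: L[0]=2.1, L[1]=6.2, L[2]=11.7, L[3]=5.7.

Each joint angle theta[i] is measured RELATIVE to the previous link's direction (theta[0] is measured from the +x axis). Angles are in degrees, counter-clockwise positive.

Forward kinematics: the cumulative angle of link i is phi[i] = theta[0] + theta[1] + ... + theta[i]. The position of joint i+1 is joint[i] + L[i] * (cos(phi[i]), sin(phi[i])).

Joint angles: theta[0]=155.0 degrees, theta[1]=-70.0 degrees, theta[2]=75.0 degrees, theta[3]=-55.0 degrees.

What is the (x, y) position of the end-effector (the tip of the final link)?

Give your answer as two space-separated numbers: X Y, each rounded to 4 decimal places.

joint[0] = (0.0000, 0.0000)  (base)
link 0: phi[0] = 155 = 155 deg
  cos(155 deg) = -0.9063, sin(155 deg) = 0.4226
  joint[1] = (0.0000, 0.0000) + 2.1 * (-0.9063, 0.4226) = (0.0000 + -1.9032, 0.0000 + 0.8875) = (-1.9032, 0.8875)
link 1: phi[1] = 155 + -70 = 85 deg
  cos(85 deg) = 0.0872, sin(85 deg) = 0.9962
  joint[2] = (-1.9032, 0.8875) + 6.2 * (0.0872, 0.9962) = (-1.9032 + 0.5404, 0.8875 + 6.1764) = (-1.3629, 7.0639)
link 2: phi[2] = 155 + -70 + 75 = 160 deg
  cos(160 deg) = -0.9397, sin(160 deg) = 0.3420
  joint[3] = (-1.3629, 7.0639) + 11.7 * (-0.9397, 0.3420) = (-1.3629 + -10.9944, 7.0639 + 4.0016) = (-12.3573, 11.0655)
link 3: phi[3] = 155 + -70 + 75 + -55 = 105 deg
  cos(105 deg) = -0.2588, sin(105 deg) = 0.9659
  joint[4] = (-12.3573, 11.0655) + 5.7 * (-0.2588, 0.9659) = (-12.3573 + -1.4753, 11.0655 + 5.5058) = (-13.8326, 16.5713)
End effector: (-13.8326, 16.5713)

Answer: -13.8326 16.5713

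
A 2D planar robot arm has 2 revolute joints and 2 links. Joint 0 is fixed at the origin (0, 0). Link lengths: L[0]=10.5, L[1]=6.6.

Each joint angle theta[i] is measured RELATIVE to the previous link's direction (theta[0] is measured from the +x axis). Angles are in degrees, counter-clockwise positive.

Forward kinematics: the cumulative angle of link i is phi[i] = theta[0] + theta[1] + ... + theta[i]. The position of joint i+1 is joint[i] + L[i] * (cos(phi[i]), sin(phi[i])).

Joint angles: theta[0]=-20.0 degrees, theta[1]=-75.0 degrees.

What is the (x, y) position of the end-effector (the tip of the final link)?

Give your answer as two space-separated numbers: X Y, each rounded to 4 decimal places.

joint[0] = (0.0000, 0.0000)  (base)
link 0: phi[0] = -20 = -20 deg
  cos(-20 deg) = 0.9397, sin(-20 deg) = -0.3420
  joint[1] = (0.0000, 0.0000) + 10.5 * (0.9397, -0.3420) = (0.0000 + 9.8668, 0.0000 + -3.5912) = (9.8668, -3.5912)
link 1: phi[1] = -20 + -75 = -95 deg
  cos(-95 deg) = -0.0872, sin(-95 deg) = -0.9962
  joint[2] = (9.8668, -3.5912) + 6.6 * (-0.0872, -0.9962) = (9.8668 + -0.5752, -3.5912 + -6.5749) = (9.2915, -10.1661)
End effector: (9.2915, -10.1661)

Answer: 9.2915 -10.1661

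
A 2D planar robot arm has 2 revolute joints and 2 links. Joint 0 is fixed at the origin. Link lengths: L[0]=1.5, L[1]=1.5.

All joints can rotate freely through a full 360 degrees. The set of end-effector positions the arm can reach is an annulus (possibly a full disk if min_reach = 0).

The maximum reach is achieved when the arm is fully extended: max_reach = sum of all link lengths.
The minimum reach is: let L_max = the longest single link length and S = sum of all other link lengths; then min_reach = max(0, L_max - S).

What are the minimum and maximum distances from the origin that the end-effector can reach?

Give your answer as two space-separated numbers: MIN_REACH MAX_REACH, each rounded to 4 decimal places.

Answer: 0.0000 3.0000

Derivation:
Link lengths: [1.5, 1.5]
max_reach = 1.5 + 1.5 = 3
L_max = max([1.5, 1.5]) = 1.5
S (sum of others) = 3 - 1.5 = 1.5
min_reach = max(0, 1.5 - 1.5) = max(0, 0) = 0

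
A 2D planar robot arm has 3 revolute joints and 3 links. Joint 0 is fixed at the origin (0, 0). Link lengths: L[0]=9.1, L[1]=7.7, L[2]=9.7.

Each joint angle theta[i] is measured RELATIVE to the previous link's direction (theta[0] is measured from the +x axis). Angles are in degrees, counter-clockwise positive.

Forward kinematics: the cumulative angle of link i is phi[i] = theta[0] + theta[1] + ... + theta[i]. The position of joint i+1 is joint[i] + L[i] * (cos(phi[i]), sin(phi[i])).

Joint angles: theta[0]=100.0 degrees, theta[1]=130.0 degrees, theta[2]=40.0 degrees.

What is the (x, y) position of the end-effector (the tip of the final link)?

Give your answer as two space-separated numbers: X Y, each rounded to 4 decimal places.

Answer: -6.5297 -6.6368

Derivation:
joint[0] = (0.0000, 0.0000)  (base)
link 0: phi[0] = 100 = 100 deg
  cos(100 deg) = -0.1736, sin(100 deg) = 0.9848
  joint[1] = (0.0000, 0.0000) + 9.1 * (-0.1736, 0.9848) = (0.0000 + -1.5802, 0.0000 + 8.9618) = (-1.5802, 8.9618)
link 1: phi[1] = 100 + 130 = 230 deg
  cos(230 deg) = -0.6428, sin(230 deg) = -0.7660
  joint[2] = (-1.5802, 8.9618) + 7.7 * (-0.6428, -0.7660) = (-1.5802 + -4.9495, 8.9618 + -5.8985) = (-6.5297, 3.0632)
link 2: phi[2] = 100 + 130 + 40 = 270 deg
  cos(270 deg) = -0.0000, sin(270 deg) = -1.0000
  joint[3] = (-6.5297, 3.0632) + 9.7 * (-0.0000, -1.0000) = (-6.5297 + -0.0000, 3.0632 + -9.7000) = (-6.5297, -6.6368)
End effector: (-6.5297, -6.6368)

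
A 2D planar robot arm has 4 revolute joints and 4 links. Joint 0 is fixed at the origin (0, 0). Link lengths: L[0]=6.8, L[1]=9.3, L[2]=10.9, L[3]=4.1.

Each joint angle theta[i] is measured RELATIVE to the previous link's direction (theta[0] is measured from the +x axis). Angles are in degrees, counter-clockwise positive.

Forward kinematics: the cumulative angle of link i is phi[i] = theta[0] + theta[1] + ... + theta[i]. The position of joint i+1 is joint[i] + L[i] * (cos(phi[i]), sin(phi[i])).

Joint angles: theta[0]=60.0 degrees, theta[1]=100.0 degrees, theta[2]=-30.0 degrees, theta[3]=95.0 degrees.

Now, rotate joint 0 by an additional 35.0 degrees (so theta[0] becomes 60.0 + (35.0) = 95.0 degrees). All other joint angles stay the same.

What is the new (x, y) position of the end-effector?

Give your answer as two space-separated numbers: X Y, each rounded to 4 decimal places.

joint[0] = (0.0000, 0.0000)  (base)
link 0: phi[0] = 95 = 95 deg
  cos(95 deg) = -0.0872, sin(95 deg) = 0.9962
  joint[1] = (0.0000, 0.0000) + 6.8 * (-0.0872, 0.9962) = (0.0000 + -0.5927, 0.0000 + 6.7741) = (-0.5927, 6.7741)
link 1: phi[1] = 95 + 100 = 195 deg
  cos(195 deg) = -0.9659, sin(195 deg) = -0.2588
  joint[2] = (-0.5927, 6.7741) + 9.3 * (-0.9659, -0.2588) = (-0.5927 + -8.9831, 6.7741 + -2.4070) = (-9.5758, 4.3671)
link 2: phi[2] = 95 + 100 + -30 = 165 deg
  cos(165 deg) = -0.9659, sin(165 deg) = 0.2588
  joint[3] = (-9.5758, 4.3671) + 10.9 * (-0.9659, 0.2588) = (-9.5758 + -10.5286, 4.3671 + 2.8211) = (-20.1044, 7.1882)
link 3: phi[3] = 95 + 100 + -30 + 95 = 260 deg
  cos(260 deg) = -0.1736, sin(260 deg) = -0.9848
  joint[4] = (-20.1044, 7.1882) + 4.1 * (-0.1736, -0.9848) = (-20.1044 + -0.7120, 7.1882 + -4.0377) = (-20.8163, 3.1505)
End effector: (-20.8163, 3.1505)

Answer: -20.8163 3.1505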